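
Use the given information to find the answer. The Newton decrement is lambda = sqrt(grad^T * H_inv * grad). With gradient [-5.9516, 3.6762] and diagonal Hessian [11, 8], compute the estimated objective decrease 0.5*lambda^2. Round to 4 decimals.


Step 1: H is diagonal, so H^(-1) * g = [-0.5411, 0.4595].
Step 2: g^T H^(-1) g = sum_i g_i^2 / H_ii
  = (-5.9516)^2/11 + (3.6762)^2/8
  = 3.2201 + 1.6893 = 4.9094
Step 3: Objective decrease = 0.5 * g^T H^(-1) g = 2.4547


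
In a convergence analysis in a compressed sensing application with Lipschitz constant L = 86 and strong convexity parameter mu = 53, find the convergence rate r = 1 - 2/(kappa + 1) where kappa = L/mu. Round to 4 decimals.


Step 1: Compute the condition number.
kappa = L/mu = 86/53 = 1.6226
Step 2: Compute the convergence rate.
r = 1 - 2/(kappa + 1) = 1 - 2*mu/(L + mu) = (L - mu)/(L + mu) = 33/139 = 0.2374


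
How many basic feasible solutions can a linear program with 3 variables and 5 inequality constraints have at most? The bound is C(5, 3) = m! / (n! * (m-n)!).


Each vertex corresponds to some choice of n active constraints out of m, so the number of vertices is at most C(m, n) = m! / (n!(m-n)!).
m = 5, n = 3
Numerator: 5 * 4 * 3
Denominator: 3! = 6
C(5, 3) = 10


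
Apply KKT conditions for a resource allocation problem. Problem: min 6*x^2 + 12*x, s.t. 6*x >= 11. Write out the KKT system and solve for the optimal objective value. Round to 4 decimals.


Step 1: Try lambda = 0 (constraint inactive).
x_unc = -12/(2*6) = -1.0
Check: 6*-1.0 = -6.0 < 11 -- violated!
Step 2: Constraint must be active: 6*x = 11
x* = 11/6 = 1.8333 (rounded; the exact value 11/6 is used below)
lambda = (2*6*(11/6) + 12)/6 = 5.6667
Step 3: Compute optimal value.
f(x*) = 6*(11/6)^2 + 12*(11/6) = 42.1667


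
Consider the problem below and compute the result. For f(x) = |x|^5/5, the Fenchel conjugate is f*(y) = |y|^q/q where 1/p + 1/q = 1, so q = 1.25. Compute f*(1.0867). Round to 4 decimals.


The conjugate exponent q satisfies 1/p + 1/q = 1.
p = 5, so q = 5/(5 - 1) = 1.25
|y|^q = 1.0867^1.25 = 1.1095
f*(1.0867) = 1.1095 / 1.25 = 0.8876


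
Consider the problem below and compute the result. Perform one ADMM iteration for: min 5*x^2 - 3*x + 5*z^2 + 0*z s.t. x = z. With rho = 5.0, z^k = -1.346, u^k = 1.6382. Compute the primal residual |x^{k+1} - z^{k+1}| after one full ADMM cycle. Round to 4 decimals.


ADMM iteration with rho = 5.0, z^k = -1.346, u^k = 1.6382
Step 1: x-update.
Minimize 5*x^2 - 3*x + (5.0/2)*(x + 1.346 + 1.6382)^2
FOC: (2*5 + 5.0)*x = 3 + 5.0*(-1.346 - 1.6382)
x^{k+1} = -0.7947
Step 2: z-update.
Minimize 5*z^2 + 0*z + (5.0/2)*(-0.7947 - z + 1.6382)^2
FOC: (2*5 + 5.0)*z = 0 + 5.0*(-0.7947 + 1.6382)
z^{k+1} = 0.2812
Step 3: u-update.
u^{k+1} = 1.6382 - 0.7947 - 0.2812 = 0.5623
Step 4: Primal residual = |-0.7947 - 0.2812| = 1.0759


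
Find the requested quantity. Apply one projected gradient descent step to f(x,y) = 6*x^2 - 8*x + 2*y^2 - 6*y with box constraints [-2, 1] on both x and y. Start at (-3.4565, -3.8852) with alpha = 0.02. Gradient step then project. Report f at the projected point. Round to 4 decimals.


Step 1: Compute gradient at (-3.4565, -3.8852).
grad_x = 2*6*-3.4565 - 8 = -49.478
grad_y = 2*2*-3.8852 - 6 = -21.5408
Step 2: Gradient step.
x_raw = -3.4565 - 0.02*-49.478 = -2.4669
y_raw = -3.8852 - 0.02*-21.5408 = -3.4544
Step 3: Project onto [-2, 1].
x_proj = clip(-2.4669) = -2.0
y_proj = clip(-3.4544) = -2.0
Step 4: Evaluate f.
f(-2.0, -2.0) = 60.0


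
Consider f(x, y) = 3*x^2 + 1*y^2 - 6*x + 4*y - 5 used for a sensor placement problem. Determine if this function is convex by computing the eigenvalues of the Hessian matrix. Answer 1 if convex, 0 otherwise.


The Hessian of f(x,y) = 3*x^2 + 1*y^2 - 6*x + 4*y - 5 is:
H = [[6, 0], [0, 2]]
Trace = 6 + 2 = 8
Determinant = 6*2 - (0)^2 = 12
Discriminant = (8)^2 - 4*12 = 16.0
Eigenvalues: lambda_1 = 2.0, lambda_2 = 6.0
The function is convex.

1


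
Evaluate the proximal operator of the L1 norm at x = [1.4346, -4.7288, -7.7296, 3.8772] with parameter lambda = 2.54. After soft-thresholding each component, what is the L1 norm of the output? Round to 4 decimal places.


Soft-thresholding with lambda = 2.54:
prox(1.4346) = sign(1.4346)*max(|1.4346| - 2.54, 0) = 0.0
prox(-4.7288) = sign(-4.7288)*max(|-4.7288| - 2.54, 0) = -2.1888
prox(-7.7296) = sign(-7.7296)*max(|-7.7296| - 2.54, 0) = -5.1896
prox(3.8772) = sign(3.8772)*max(|3.8772| - 2.54, 0) = 1.3372
prox(x) = [0.0, -2.1888, -5.1896, 1.3372]
||prox(x)||_1 = 0.0 + 2.1888 + 5.1896 + 1.3372 = 8.7156


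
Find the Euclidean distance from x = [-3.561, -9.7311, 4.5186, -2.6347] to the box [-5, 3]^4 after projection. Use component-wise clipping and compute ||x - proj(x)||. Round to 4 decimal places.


Project each component onto [-5, 3].
clip(-3.561) = -3.561, clip(-9.7311) = -5.0, clip(4.5186) = 3.0, clip(-2.6347) = -2.6347
Projection = [-3.561, -5.0, 3.0, -2.6347]
Squared diffs: [0.0, 22.3833, 2.3061, 0.0]
Distance = sqrt(24.6894) = 4.9688


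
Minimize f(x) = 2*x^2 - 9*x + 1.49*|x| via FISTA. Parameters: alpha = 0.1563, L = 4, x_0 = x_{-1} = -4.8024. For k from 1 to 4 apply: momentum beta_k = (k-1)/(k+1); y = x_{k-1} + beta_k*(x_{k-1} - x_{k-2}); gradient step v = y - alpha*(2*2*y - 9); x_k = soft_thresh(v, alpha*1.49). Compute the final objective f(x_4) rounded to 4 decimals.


FISTA on f(x) = 2*x^2 - 9*x + 1.49*|x|
L = 4, alpha = 0.1563
Iteration 1: beta = 0.0, y = -4.8024 + 0.0*(-4.8024 + 4.8024) = -4.8024
  grad(y) = -28.2096, v = y - alpha*grad = -0.3932
  prox(v) = soft_thresh(-0.3932, 0.2329) = -0.1604
Iteration 2: beta = 0.3333, y = -0.1604 + 0.3333*(-0.1604 + 4.8024) = 1.387
  grad(y) = -3.452, v = y - alpha*grad = 1.9265
  prox(v) = soft_thresh(1.9265, 0.2329) = 1.6937
Iteration 3: beta = 0.5, y = 1.6937 + 0.5*(1.6937 + 0.1604) = 2.6207
  grad(y) = 1.4827, v = y - alpha*grad = 2.3889
  prox(v) = soft_thresh(2.3889, 0.2329) = 2.156
Iteration 4: beta = 0.6, y = 2.156 + 0.6*(2.156 - 1.6937) = 2.4335
  grad(y) = 0.7339, v = y - alpha*grad = 2.3188
  prox(v) = soft_thresh(2.3188, 0.2329) = 2.0859
f(x_4) = 2*2.0859^2 - 9*2.0859 + 1.49*|2.0859| = -6.9632


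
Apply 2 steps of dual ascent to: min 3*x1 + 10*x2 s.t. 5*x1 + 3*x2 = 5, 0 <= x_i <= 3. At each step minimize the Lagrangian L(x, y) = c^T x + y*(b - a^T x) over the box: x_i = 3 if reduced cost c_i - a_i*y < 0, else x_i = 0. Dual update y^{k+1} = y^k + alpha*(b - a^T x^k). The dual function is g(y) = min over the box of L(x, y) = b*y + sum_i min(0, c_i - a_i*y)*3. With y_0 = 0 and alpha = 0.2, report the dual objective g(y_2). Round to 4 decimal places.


Dual ascent for LP: min 3*x1 + 10*x2, 5*x1 + 3*x2 = 5, 0 <= x_i <= 3
Step 1: y^k = 0.0, reduced costs: (3.0, 10.0)
  x^k = (0.0, 0.0), subgradient = b - a^T x = 5.0
  y^{k+1} = 0.0 + 0.2*5.0 = 1.0
Step 2: y^k = 1.0, reduced costs: (-2.0, 7.0)
  x^k = (3.0, 0.0), subgradient = b - a^T x = -10.0
  y^{k+1} = 1.0 + 0.2*-10.0 = -1.0
Dual objective at y_2 = -1.0: reduced costs (8.0, 13.0), box minimizer x = (0.0, 0.0)
g(y_2) = b*y + (c1 - a1*y)*x1 + (c2 - a2*y)*x2 = 5*(-1.0) + 8.0*0.0 + 13.0*0.0 = -5.0 + 0.0 + 0.0 = -5.0


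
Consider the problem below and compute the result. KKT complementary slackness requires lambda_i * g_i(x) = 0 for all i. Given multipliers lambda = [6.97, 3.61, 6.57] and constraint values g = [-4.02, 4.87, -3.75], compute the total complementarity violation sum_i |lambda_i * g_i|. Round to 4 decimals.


KKT complementary slackness check:
lambda_1 * g_1 = 6.97 * -4.02 = -28.0194
lambda_2 * g_2 = 3.61 * 4.87 = 17.5807
lambda_3 * g_3 = 6.57 * -3.75 = -24.6375
Total violation = 28.0194 + 17.5807 + 24.6375 = 70.2376


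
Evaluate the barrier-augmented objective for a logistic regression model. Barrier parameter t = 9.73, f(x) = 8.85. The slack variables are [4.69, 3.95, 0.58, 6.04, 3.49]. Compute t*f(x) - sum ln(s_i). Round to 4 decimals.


Step 1: Compute log-barrier.
ln values: [1.5454, 1.3737, -0.5447, 1.7984, 1.2499]
phi = -(1.5454 + 1.3737 - 0.5447 + 1.7984 + 1.2499) = -5.4227
Step 2: Compute augmented objective.
t*f(x) = 9.73*8.85 = 86.1105
Total = 86.1105 - 5.4227 = 80.6878


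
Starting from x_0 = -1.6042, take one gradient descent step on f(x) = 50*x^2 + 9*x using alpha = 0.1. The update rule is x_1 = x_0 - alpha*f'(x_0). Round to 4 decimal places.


We compute the gradient at x_0 and apply the update.
f'(x) = 100*x + 9
f'(-1.6042) = 100*-1.6042 + 9 = -151.42
x_1 = -1.6042 - 0.1*-151.42 = 13.5378


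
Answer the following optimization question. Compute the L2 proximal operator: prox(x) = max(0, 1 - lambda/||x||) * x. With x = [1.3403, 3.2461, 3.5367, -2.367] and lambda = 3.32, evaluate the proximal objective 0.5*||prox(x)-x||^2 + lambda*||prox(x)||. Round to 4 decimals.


Step 1: Compute ||x||.
||x|| = 5.5177
Step 2: Compute scaling factor.
scale = max(0, 1 - 3.32/5.5177) = 0.3983
Step 3: prox(x) = [0.5338, 1.2929, 1.4086, -0.9428]
||prox(x)|| = 2.1977
Step 4: Proximal objective.
0.5*||prox-x||^2 = 5.5112
lambda*||prox|| = 7.2964
Total = 12.8074


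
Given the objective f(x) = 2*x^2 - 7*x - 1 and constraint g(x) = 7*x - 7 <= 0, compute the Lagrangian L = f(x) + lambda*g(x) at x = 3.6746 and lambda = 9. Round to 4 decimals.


Step 1: Evaluate f(x).
f(3.6746) = 2*3.6746^2 - 7*3.6746 - 1 = 0.2832
Step 2: Evaluate g(x).
g(3.6746) = 7*3.6746 - 7 = 18.7222
Step 3: Compute Lagrangian.
L = 0.2832 + 9*18.7222 = 168.783


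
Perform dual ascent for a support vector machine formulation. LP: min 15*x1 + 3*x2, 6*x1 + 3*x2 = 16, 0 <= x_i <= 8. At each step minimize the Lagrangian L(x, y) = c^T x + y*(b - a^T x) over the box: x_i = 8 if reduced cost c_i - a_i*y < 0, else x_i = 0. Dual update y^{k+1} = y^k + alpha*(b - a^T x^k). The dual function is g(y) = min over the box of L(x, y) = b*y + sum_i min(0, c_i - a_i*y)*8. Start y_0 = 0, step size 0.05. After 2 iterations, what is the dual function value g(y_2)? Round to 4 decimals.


Dual ascent for LP: min 15*x1 + 3*x2, 6*x1 + 3*x2 = 16, 0 <= x_i <= 8
Step 1: y^k = 0.0, reduced costs: (15.0, 3.0)
  x^k = (0.0, 0.0), subgradient = b - a^T x = 16.0
  y^{k+1} = 0.0 + 0.05*16.0 = 0.8
Step 2: y^k = 0.8, reduced costs: (10.2, 0.6)
  x^k = (0.0, 0.0), subgradient = b - a^T x = 16.0
  y^{k+1} = 0.8 + 0.05*16.0 = 1.6
Dual objective at y_2 = 1.6: reduced costs (5.4, -1.8), box minimizer x = (0.0, 8.0)
g(y_2) = b*y + (c1 - a1*y)*x1 + (c2 - a2*y)*x2 = 16*1.6 + 5.4*0.0 + (-1.8)*8.0 = 25.6 + 0.0 - 14.4 = 11.2


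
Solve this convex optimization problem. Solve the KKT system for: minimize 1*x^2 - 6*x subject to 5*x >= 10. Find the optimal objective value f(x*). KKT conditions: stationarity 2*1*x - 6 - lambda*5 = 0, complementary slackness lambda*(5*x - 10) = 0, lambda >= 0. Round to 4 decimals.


Step 1: Try lambda = 0 (constraint inactive).
Stationarity: 2*1*x - 6 = 0
x* = 6/(2*1) = 3.0
Check constraint: 5*3.0 = 15.0 >= 10 -- satisfied.
Step 2: Compute optimal value.
f(x*) = 1*3.0^2 - 6*3.0 = -9.0


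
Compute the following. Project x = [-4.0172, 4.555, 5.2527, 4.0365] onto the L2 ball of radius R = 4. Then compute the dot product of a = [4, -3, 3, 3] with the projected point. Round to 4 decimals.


Step 1: Compute ||x|| (intermediates to 6 decimals).
||x|| = sqrt((-4.0172)^2 + 4.555^2 + 5.2527^2 + 4.0365^2) = 8.987219
Step 2: Project.
Since ||x|| > R, scale = R/||x|| = 4/8.987219 = 0.445077, proj(x) = scale * x
proj(x) = [-1.787963, 2.027326, 2.337856, 1.796553]
Step 3: Dot product.
a^T * proj(x) = 4*(-1.787963) - 3*2.027326 + 3*2.337856 + 3*1.796553 = -0.8306


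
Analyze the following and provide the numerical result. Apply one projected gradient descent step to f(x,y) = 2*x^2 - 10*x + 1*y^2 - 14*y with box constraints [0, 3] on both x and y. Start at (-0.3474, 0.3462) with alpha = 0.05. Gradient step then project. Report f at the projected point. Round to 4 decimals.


Step 1: Compute gradient at (-0.3474, 0.3462).
grad_x = 2*2*-0.3474 - 10 = -11.3896
grad_y = 2*1*0.3462 - 14 = -13.3076
Step 2: Gradient step.
x_raw = -0.3474 - 0.05*-11.3896 = 0.2221
y_raw = 0.3462 - 0.05*-13.3076 = 1.0116
Step 3: Project onto [0, 3].
x_proj = clip(0.2221) = 0.2221
y_proj = clip(1.0116) = 1.0116
Step 4: Evaluate f.
f(0.2221, 1.0116) = -15.261


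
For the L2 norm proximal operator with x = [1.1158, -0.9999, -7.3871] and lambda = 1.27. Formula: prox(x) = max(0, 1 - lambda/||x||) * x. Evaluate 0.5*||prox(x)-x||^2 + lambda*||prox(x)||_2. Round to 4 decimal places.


Step 1: Compute ||x||.
||x|| = 7.5375
Step 2: Compute scaling factor.
scale = max(0, 1 - 1.27/7.5375) = 0.8315
Step 3: prox(x) = [0.9278, -0.8314, -6.1424]
||prox(x)|| = 6.2675
Step 4: Proximal objective.
0.5*||prox-x||^2 = 0.8065
lambda*||prox|| = 7.9597
Total = 8.7662


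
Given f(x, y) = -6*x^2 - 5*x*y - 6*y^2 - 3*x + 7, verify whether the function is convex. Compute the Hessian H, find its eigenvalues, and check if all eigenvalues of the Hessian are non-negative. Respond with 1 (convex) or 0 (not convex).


The Hessian of f(x,y) = -6*x^2 - 5*x*y - 6*y^2 - 3*x + 7 is:
H = [[-12, -5], [-5, -12]]
Trace = -12 - 12 = -24
Determinant = -12*-12 - (-5)^2 = 119
Discriminant = (-24)^2 - 4*119 = 100.0
Eigenvalues: lambda_1 = -17.0, lambda_2 = -7.0
The function is not convex.

0


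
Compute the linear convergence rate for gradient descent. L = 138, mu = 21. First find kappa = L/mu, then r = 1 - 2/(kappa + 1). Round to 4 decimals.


Step 1: Compute the condition number.
kappa = L/mu = 138/21 = 6.5714
Step 2: Compute the convergence rate.
r = 1 - 2/(kappa + 1) = 1 - 2*mu/(L + mu) = (L - mu)/(L + mu) = 117/159 = 0.7358


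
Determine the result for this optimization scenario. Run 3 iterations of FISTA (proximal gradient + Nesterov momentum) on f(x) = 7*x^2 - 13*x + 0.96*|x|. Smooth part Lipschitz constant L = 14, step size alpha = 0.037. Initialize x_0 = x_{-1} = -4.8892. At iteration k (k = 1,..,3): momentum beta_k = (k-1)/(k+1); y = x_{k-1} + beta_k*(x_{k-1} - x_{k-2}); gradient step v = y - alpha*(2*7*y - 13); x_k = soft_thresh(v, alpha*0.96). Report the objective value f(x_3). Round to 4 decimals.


FISTA on f(x) = 7*x^2 - 13*x + 0.96*|x|
L = 14, alpha = 0.037
Iteration 1: beta = 0.0, y = -4.8892 + 0.0*(-4.8892 + 4.8892) = -4.8892
  grad(y) = -81.4488, v = y - alpha*grad = -1.8756
  prox(v) = soft_thresh(-1.8756, 0.0355) = -1.8401
Iteration 2: beta = 0.3333, y = -1.8401 + 0.3333*(-1.8401 + 4.8892) = -0.8237
  grad(y) = -24.5318, v = y - alpha*grad = 0.084
  prox(v) = soft_thresh(0.084, 0.0355) = 0.0485
Iteration 3: beta = 0.5, y = 0.0485 + 0.5*(0.0485 + 1.8401) = 0.9927
  grad(y) = 0.8981, v = y - alpha*grad = 0.9595
  prox(v) = soft_thresh(0.9595, 0.0355) = 0.924
f(x_3) = 7*0.924^2 - 13*0.924 + 0.96*|0.924| = -5.1486


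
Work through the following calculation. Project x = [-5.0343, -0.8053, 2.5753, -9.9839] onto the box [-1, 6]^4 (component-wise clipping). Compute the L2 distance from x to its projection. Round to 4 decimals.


Project each component onto [-1, 6].
clip(-5.0343) = -1.0, clip(-0.8053) = -0.8053, clip(2.5753) = 2.5753, clip(-9.9839) = -1.0
Projection = [-1.0, -0.8053, 2.5753, -1.0]
Squared diffs: [16.2756, 0.0, 0.0, 80.7105]
Distance = sqrt(96.9861) = 9.8481


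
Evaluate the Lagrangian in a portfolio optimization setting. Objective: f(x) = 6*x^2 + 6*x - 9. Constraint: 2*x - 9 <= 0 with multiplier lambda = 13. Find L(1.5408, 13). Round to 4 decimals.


Step 1: Evaluate f(x).
f(1.5408) = 6*1.5408^2 + 6*1.5408 - 9 = 14.4892
Step 2: Evaluate g(x).
g(1.5408) = 2*1.5408 - 9 = -5.9184
Step 3: Compute Lagrangian.
L = 14.4892 + 13*-5.9184 = -62.45


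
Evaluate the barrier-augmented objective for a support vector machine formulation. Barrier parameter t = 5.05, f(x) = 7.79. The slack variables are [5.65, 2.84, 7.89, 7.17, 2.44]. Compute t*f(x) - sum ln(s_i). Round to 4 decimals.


Step 1: Compute log-barrier.
ln values: [1.7317, 1.0438, 2.0656, 1.9699, 0.892]
phi = -(1.7317 + 1.0438 + 2.0656 + 1.9699 + 0.892) = -7.703
Step 2: Compute augmented objective.
t*f(x) = 5.05*7.79 = 39.3395
Total = 39.3395 - 7.703 = 31.6365


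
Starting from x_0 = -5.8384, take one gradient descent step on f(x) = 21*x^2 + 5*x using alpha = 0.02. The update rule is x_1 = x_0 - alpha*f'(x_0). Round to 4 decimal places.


We compute the gradient at x_0 and apply the update.
f'(x) = 42*x + 5
f'(-5.8384) = 42*-5.8384 + 5 = -240.2128
x_1 = -5.8384 - 0.02*-240.2128 = -1.0341


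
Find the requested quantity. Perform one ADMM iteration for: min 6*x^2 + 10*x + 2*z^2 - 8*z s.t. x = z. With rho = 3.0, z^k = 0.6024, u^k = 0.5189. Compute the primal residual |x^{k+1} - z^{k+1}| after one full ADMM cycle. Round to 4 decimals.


ADMM iteration with rho = 3.0, z^k = 0.6024, u^k = 0.5189
Step 1: x-update.
Minimize 6*x^2 + 10*x + (3.0/2)*(x - 0.6024 + 0.5189)^2
FOC: (2*6 + 3.0)*x = -10 + 3.0*(0.6024 - 0.5189)
x^{k+1} = -0.65
Step 2: z-update.
Minimize 2*z^2 - 8*z + (3.0/2)*(-0.65 - z + 0.5189)^2
FOC: (2*2 + 3.0)*z = 8 + 3.0*(-0.65 + 0.5189)
z^{k+1} = 1.0867
Step 3: u-update.
u^{k+1} = 0.5189 - 0.65 - 1.0867 = -1.2178
Step 4: Primal residual = |-0.65 - 1.0867| = 1.7367


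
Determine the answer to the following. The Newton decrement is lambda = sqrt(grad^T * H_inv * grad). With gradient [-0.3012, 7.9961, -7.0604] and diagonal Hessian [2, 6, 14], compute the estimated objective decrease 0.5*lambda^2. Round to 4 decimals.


Step 1: H is diagonal, so H^(-1) * g = [-0.1506, 1.3327, -0.5043].
Step 2: g^T H^(-1) g = sum_i g_i^2 / H_ii
  = (-0.3012)^2/2 + (7.9961)^2/6 + (-7.0604)^2/14
  = 0.0454 + 10.6563 + 3.5607 = 14.2623
Step 3: Objective decrease = 0.5 * g^T H^(-1) g = 7.1311


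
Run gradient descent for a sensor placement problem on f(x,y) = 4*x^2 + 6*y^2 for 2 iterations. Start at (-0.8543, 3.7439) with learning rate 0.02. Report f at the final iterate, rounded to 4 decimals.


Gradient descent on f(x,y) = 4*x^2 + 6*y^2.
Starting point: (-0.8543, 3.7439), alpha = 0.02
Step 1: grad_x = 2*4*-0.8543 = -6.8344, grad_y = 2*6*3.7439 = 44.9268
  x_1 = -0.8543 - 0.02*-6.8344 = -0.7176
  y_1 = 3.7439 - 0.02*44.9268 = 2.8454
Step 2: grad_x = 2*4*-0.7176 = -5.7409, grad_y = 2*6*2.8454 = 34.1444
  x_2 = -0.7176 - 0.02*-5.7409 = -0.6028
  y_2 = 2.8454 - 0.02*34.1444 = 2.1625
f(-0.6028, 2.1625) = 4*(-0.6028)^2 + 6*2.1625^2 = 29.5113


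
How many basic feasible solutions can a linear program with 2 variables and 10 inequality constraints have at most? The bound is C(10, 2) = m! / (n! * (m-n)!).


Each vertex corresponds to some choice of n active constraints out of m, so the number of vertices is at most C(m, n) = m! / (n!(m-n)!).
m = 10, n = 2
Numerator: 10 * 9
Denominator: 2! = 2
C(10, 2) = 45


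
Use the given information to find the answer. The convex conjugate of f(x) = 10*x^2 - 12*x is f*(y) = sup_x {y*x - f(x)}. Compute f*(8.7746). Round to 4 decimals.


f*(y) = sup_x {y*x - a*x^2 - b*x} = sup_x {(y-b)*x - a*x^2}
FOC: (y - b) - 2a*x = 0 => x* = (y - b)/(2a)
x* = (8.7746 + 12)/(2*10) = 1.0387
f*(8.7746) = (y-b)^2/(4a) = (8.7746 + 12)^2/(4*10)
= 431.584/40 = 10.7896


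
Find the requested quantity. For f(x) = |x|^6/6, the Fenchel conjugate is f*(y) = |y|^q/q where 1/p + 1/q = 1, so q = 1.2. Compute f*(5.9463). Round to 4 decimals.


The conjugate exponent q satisfies 1/p + 1/q = 1.
p = 6, so q = 6/(6 - 1) = 1.2
|y|^q = 5.9463^1.2 = 8.4937
f*(5.9463) = 8.4937 / 1.2 = 7.0781


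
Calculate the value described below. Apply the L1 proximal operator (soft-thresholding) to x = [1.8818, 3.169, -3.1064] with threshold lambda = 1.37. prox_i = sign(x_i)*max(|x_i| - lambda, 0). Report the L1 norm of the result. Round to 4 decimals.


Soft-thresholding with lambda = 1.37:
prox(1.8818) = sign(1.8818)*max(|1.8818| - 1.37, 0) = 0.5118
prox(3.169) = sign(3.169)*max(|3.169| - 1.37, 0) = 1.799
prox(-3.1064) = sign(-3.1064)*max(|-3.1064| - 1.37, 0) = -1.7364
prox(x) = [0.5118, 1.799, -1.7364]
||prox(x)||_1 = 0.5118 + 1.799 + 1.7364 = 4.0472


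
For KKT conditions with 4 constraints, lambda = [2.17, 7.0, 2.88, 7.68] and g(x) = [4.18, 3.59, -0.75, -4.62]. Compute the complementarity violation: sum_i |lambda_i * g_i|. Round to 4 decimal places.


KKT complementary slackness check:
lambda_1 * g_1 = 2.17 * 4.18 = 9.0706
lambda_2 * g_2 = 7.0 * 3.59 = 25.13
lambda_3 * g_3 = 2.88 * -0.75 = -2.16
lambda_4 * g_4 = 7.68 * -4.62 = -35.4816
Total violation = 9.0706 + 25.13 + 2.16 + 35.4816 = 71.8422


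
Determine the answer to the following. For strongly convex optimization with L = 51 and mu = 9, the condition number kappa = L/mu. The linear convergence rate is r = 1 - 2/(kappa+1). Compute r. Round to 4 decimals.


Step 1: Compute the condition number.
kappa = L/mu = 51/9 = 5.6667
Step 2: Compute the convergence rate.
r = 1 - 2/(kappa + 1) = 1 - 2*mu/(L + mu) = (L - mu)/(L + mu) = 42/60 = 0.7


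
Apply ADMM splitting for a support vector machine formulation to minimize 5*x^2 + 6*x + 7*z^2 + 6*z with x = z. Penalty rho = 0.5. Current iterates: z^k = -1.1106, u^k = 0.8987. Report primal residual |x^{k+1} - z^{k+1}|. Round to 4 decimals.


ADMM iteration with rho = 0.5, z^k = -1.1106, u^k = 0.8987
Step 1: x-update.
Minimize 5*x^2 + 6*x + (0.5/2)*(x + 1.1106 + 0.8987)^2
FOC: (2*5 + 0.5)*x = -6 + 0.5*(-1.1106 - 0.8987)
x^{k+1} = -0.6671
Step 2: z-update.
Minimize 7*z^2 + 6*z + (0.5/2)*(-0.6671 - z + 0.8987)^2
FOC: (2*7 + 0.5)*z = -6 + 0.5*(-0.6671 + 0.8987)
z^{k+1} = -0.4058
Step 3: u-update.
u^{k+1} = 0.8987 - 0.6671 + 0.4058 = 0.6374
Step 4: Primal residual = |-0.6671 + 0.4058| = 0.2613


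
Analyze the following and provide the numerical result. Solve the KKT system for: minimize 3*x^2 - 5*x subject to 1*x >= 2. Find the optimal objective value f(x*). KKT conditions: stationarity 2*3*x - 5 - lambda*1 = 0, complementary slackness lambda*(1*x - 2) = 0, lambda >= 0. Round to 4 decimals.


Step 1: Try lambda = 0 (constraint inactive).
x_unc = 5/(2*3) = 0.8333
Check: 1*0.8333 = 0.8333 < 2 -- violated!
Step 2: Constraint must be active: 1*x = 2
x* = 2/1 = 2.0
lambda = (2*3*2.0 - 5)/1 = 7.0
Step 3: Compute optimal value.
f(x*) = 3*2.0^2 - 5*2.0 = 2.0


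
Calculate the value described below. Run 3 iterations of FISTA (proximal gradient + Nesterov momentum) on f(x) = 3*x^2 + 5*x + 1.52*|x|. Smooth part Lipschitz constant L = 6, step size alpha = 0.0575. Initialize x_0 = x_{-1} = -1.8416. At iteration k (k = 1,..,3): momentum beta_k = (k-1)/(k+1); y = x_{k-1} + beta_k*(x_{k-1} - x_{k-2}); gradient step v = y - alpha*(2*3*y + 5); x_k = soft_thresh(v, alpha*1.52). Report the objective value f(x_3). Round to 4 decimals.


FISTA on f(x) = 3*x^2 + 5*x + 1.52*|x|
L = 6, alpha = 0.0575
Iteration 1: beta = 0.0, y = -1.8416 + 0.0*(-1.8416 + 1.8416) = -1.8416
  grad(y) = -6.0496, v = y - alpha*grad = -1.4937
  prox(v) = soft_thresh(-1.4937, 0.0874) = -1.4063
Iteration 2: beta = 0.3333, y = -1.4063 + 0.3333*(-1.4063 + 1.8416) = -1.2613
  grad(y) = -2.5676, v = y - alpha*grad = -1.1136
  prox(v) = soft_thresh(-1.1136, 0.0874) = -1.0262
Iteration 3: beta = 0.5, y = -1.0262 + 0.5*(-1.0262 + 1.4063) = -0.8362
  grad(y) = -0.017, v = y - alpha*grad = -0.8352
  prox(v) = soft_thresh(-0.8352, 0.0874) = -0.7478
f(x_3) = 3*(-0.7478)^2 + 5*(-0.7478) + 1.52*|-0.7478| = -0.9247


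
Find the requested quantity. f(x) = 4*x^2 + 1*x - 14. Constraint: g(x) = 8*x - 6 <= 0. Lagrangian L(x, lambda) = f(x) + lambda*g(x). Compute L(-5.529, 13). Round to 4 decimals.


Step 1: Evaluate f(x).
f(-5.529) = 4*(-5.529)^2 + 1*(-5.529) - 14 = 102.7504
Step 2: Evaluate g(x).
g(-5.529) = 8*-5.529 - 6 = -50.232
Step 3: Compute Lagrangian.
L = 102.7504 + 13*-50.232 = -550.2656


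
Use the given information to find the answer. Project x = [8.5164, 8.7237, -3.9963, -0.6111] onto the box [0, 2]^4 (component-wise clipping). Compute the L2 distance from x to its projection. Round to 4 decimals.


Project each component onto [0, 2].
clip(8.5164) = 2.0, clip(8.7237) = 2.0, clip(-3.9963) = 0.0, clip(-0.6111) = 0.0
Projection = [2.0, 2.0, 0.0, 0.0]
Squared diffs: [42.4635, 45.2081, 15.9704, 0.3734]
Distance = sqrt(104.0154) = 10.1988


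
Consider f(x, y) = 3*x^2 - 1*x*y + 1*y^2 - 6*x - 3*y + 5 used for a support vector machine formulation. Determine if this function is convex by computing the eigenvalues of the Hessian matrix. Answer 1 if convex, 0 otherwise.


The Hessian of f(x,y) = 3*x^2 - 1*x*y + 1*y^2 - 6*x - 3*y + 5 is:
H = [[6, -1], [-1, 2]]
Trace = 6 + 2 = 8
Determinant = 6*2 - (-1)^2 = 11
Discriminant = (8)^2 - 4*11 = 20.0
Eigenvalues: lambda_1 = 1.7639, lambda_2 = 6.2361
The function is convex.

1


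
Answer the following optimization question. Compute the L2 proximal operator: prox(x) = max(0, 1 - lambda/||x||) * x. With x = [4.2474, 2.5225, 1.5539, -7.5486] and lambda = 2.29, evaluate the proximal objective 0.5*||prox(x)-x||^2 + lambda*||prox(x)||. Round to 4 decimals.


Step 1: Compute ||x||.
||x|| = 9.1542
Step 2: Compute scaling factor.
scale = max(0, 1 - 2.29/9.1542) = 0.7498
Step 3: prox(x) = [3.1849, 1.8915, 1.1652, -5.6603]
||prox(x)|| = 6.8642
Step 4: Proximal objective.
0.5*||prox-x||^2 = 2.6221
lambda*||prox|| = 15.719
Total = 18.3411


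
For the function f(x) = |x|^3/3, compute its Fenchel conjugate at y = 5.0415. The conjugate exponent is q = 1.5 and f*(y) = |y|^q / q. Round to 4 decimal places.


The conjugate exponent q satisfies 1/p + 1/q = 1.
p = 3, so q = 3/(3 - 1) = 1.5
|y|^q = 5.0415^1.5 = 11.3198
f*(5.0415) = 11.3198 / 1.5 = 7.5465


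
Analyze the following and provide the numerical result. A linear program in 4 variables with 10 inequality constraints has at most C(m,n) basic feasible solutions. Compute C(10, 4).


Each vertex corresponds to some choice of n active constraints out of m, so the number of vertices is at most C(m, n) = m! / (n!(m-n)!).
m = 10, n = 4
Numerator: 10 * 9 * 8 * 7
Denominator: 4! = 24
C(10, 4) = 210


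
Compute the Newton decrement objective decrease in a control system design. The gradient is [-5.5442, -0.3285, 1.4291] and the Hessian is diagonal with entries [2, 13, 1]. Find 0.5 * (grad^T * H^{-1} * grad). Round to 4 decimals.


Step 1: H is diagonal, so H^(-1) * g = [-2.7721, -0.0253, 1.4291].
Step 2: g^T H^(-1) g = sum_i g_i^2 / H_ii
  = (-5.5442)^2/2 + (-0.3285)^2/13 + (1.4291)^2/1
  = 15.3691 + 0.0083 + 2.0423 = 17.4197
Step 3: Objective decrease = 0.5 * g^T H^(-1) g = 8.7099


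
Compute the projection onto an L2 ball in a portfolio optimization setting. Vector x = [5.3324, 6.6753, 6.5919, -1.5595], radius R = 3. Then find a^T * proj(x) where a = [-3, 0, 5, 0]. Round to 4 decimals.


Step 1: Compute ||x|| (intermediates to 6 decimals).
||x|| = sqrt(5.3324^2 + 6.6753^2 + 6.5919^2 + (-1.5595)^2) = 10.903179
Step 2: Project.
Since ||x|| > R, scale = R/||x|| = 3/10.903179 = 0.275149, proj(x) = scale * x
proj(x) = [1.467205, 1.836702, 1.813755, -0.429095]
Step 3: Dot product.
a^T * proj(x) = -3*1.467205 + 0*1.836702 + 5*1.813755 + 0*(-0.429095) = 4.6672


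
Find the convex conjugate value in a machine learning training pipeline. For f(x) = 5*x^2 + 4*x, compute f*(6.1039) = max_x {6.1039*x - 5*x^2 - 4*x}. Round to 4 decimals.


f*(y) = sup_x {y*x - a*x^2 - b*x} = sup_x {(y-b)*x - a*x^2}
FOC: (y - b) - 2a*x = 0 => x* = (y - b)/(2a)
x* = (6.1039 - 4)/(2*5) = 0.2104
f*(6.1039) = (y-b)^2/(4a) = (6.1039 - 4)^2/(4*5)
= 4.4264/20 = 0.2213


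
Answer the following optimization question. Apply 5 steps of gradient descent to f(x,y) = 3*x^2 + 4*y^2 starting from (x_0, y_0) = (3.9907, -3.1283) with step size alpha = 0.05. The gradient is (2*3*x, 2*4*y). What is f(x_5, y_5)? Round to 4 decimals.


Gradient descent on f(x,y) = 3*x^2 + 4*y^2.
Starting point: (3.9907, -3.1283), alpha = 0.05
Step 1: grad_x = 2*3*3.9907 = 23.9442, grad_y = 2*4*-3.1283 = -25.0264
  x_1 = 3.9907 - 0.05*23.9442 = 2.7935
  y_1 = -3.1283 - 0.05*-25.0264 = -1.877
Step 2: grad_x = 2*3*2.7935 = 16.7609, grad_y = 2*4*-1.877 = -15.0158
  x_2 = 2.7935 - 0.05*16.7609 = 1.9554
  y_2 = -1.877 - 0.05*-15.0158 = -1.1262
Step 3: grad_x = 2*3*1.9554 = 11.7327, grad_y = 2*4*-1.1262 = -9.0095
  x_3 = 1.9554 - 0.05*11.7327 = 1.3688
  y_3 = -1.1262 - 0.05*-9.0095 = -0.6757
Step 4: grad_x = 2*3*1.3688 = 8.2129, grad_y = 2*4*-0.6757 = -5.4057
  x_4 = 1.3688 - 0.05*8.2129 = 0.9582
  y_4 = -0.6757 - 0.05*-5.4057 = -0.4054
Step 5: grad_x = 2*3*0.9582 = 5.749, grad_y = 2*4*-0.4054 = -3.2434
  x_5 = 0.9582 - 0.05*5.749 = 0.6707
  y_5 = -0.4054 - 0.05*-3.2434 = -0.2433
f(0.6707, -0.2433) = 3*0.6707^2 + 4*(-0.2433)^2 = 1.5863


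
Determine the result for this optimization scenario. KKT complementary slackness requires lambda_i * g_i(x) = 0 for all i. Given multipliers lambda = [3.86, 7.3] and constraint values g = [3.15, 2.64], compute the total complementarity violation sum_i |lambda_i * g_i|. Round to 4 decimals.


KKT complementary slackness check:
lambda_1 * g_1 = 3.86 * 3.15 = 12.159
lambda_2 * g_2 = 7.3 * 2.64 = 19.272
Total violation = 12.159 + 19.272 = 31.431


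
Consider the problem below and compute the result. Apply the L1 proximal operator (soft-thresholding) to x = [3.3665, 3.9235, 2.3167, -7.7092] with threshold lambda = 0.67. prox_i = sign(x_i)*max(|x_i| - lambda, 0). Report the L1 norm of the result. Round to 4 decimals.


Soft-thresholding with lambda = 0.67:
prox(3.3665) = sign(3.3665)*max(|3.3665| - 0.67, 0) = 2.6965
prox(3.9235) = sign(3.9235)*max(|3.9235| - 0.67, 0) = 3.2535
prox(2.3167) = sign(2.3167)*max(|2.3167| - 0.67, 0) = 1.6467
prox(-7.7092) = sign(-7.7092)*max(|-7.7092| - 0.67, 0) = -7.0392
prox(x) = [2.6965, 3.2535, 1.6467, -7.0392]
||prox(x)||_1 = 2.6965 + 3.2535 + 1.6467 + 7.0392 = 14.6359


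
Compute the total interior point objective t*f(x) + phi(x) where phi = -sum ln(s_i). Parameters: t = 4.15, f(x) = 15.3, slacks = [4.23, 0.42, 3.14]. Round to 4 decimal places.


Step 1: Compute log-barrier.
ln values: [1.4422, -0.8675, 1.1442]
phi = -(1.4422 - 0.8675 + 1.1442) = -1.7189
Step 2: Compute augmented objective.
t*f(x) = 4.15*15.3 = 63.495
Total = 63.495 - 1.7189 = 61.7761


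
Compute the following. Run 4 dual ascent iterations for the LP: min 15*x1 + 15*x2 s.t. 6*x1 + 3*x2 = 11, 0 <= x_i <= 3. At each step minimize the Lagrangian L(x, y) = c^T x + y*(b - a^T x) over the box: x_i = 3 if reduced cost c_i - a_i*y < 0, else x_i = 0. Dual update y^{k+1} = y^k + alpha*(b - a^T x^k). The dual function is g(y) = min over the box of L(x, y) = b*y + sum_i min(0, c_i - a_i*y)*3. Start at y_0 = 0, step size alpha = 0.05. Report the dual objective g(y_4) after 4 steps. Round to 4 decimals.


Dual ascent for LP: min 15*x1 + 15*x2, 6*x1 + 3*x2 = 11, 0 <= x_i <= 3
Step 1: y^k = 0.0, reduced costs: (15.0, 15.0)
  x^k = (0.0, 0.0), subgradient = b - a^T x = 11.0
  y^{k+1} = 0.0 + 0.05*11.0 = 0.55
Step 2: y^k = 0.55, reduced costs: (11.7, 13.35)
  x^k = (0.0, 0.0), subgradient = b - a^T x = 11.0
  y^{k+1} = 0.55 + 0.05*11.0 = 1.1
Step 3: y^k = 1.1, reduced costs: (8.4, 11.7)
  x^k = (0.0, 0.0), subgradient = b - a^T x = 11.0
  y^{k+1} = 1.1 + 0.05*11.0 = 1.65
Step 4: y^k = 1.65, reduced costs: (5.1, 10.05)
  x^k = (0.0, 0.0), subgradient = b - a^T x = 11.0
  y^{k+1} = 1.65 + 0.05*11.0 = 2.2
Dual objective at y_4 = 2.2: reduced costs (1.8, 8.4), box minimizer x = (0.0, 0.0)
g(y_4) = b*y + (c1 - a1*y)*x1 + (c2 - a2*y)*x2 = 11*2.2 + 1.8*0.0 + 8.4*0.0 = 24.2 + 0.0 + 0.0 = 24.2


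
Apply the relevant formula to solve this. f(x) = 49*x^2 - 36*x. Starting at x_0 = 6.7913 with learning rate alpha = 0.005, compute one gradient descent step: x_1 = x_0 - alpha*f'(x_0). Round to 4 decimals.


We compute the gradient at x_0 and apply the update.
f'(x) = 98*x - 36
f'(6.7913) = 98*6.7913 - 36 = 629.5474
x_1 = 6.7913 - 0.005*629.5474 = 3.6436


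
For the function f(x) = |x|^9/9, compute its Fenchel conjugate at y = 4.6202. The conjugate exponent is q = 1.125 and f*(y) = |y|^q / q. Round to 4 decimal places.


The conjugate exponent q satisfies 1/p + 1/q = 1.
p = 9, so q = 9/(9 - 1) = 1.125
|y|^q = 4.6202^1.125 = 5.5943
f*(4.6202) = 5.5943 / 1.125 = 4.9727


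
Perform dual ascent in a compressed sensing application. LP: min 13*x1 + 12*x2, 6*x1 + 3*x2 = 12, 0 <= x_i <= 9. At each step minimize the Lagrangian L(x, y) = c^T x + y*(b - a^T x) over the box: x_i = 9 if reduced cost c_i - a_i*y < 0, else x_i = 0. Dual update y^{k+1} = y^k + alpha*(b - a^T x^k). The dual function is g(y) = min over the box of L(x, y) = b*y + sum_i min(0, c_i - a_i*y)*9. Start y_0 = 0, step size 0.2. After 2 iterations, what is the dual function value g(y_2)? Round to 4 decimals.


Dual ascent for LP: min 13*x1 + 12*x2, 6*x1 + 3*x2 = 12, 0 <= x_i <= 9
Step 1: y^k = 0.0, reduced costs: (13.0, 12.0)
  x^k = (0.0, 0.0), subgradient = b - a^T x = 12.0
  y^{k+1} = 0.0 + 0.2*12.0 = 2.4
Step 2: y^k = 2.4, reduced costs: (-1.4, 4.8)
  x^k = (9.0, 0.0), subgradient = b - a^T x = -42.0
  y^{k+1} = 2.4 + 0.2*-42.0 = -6.0
Dual objective at y_2 = -6.0: reduced costs (49.0, 30.0), box minimizer x = (0.0, 0.0)
g(y_2) = b*y + (c1 - a1*y)*x1 + (c2 - a2*y)*x2 = 12*(-6.0) + 49.0*0.0 + 30.0*0.0 = -72.0 + 0.0 + 0.0 = -72.0


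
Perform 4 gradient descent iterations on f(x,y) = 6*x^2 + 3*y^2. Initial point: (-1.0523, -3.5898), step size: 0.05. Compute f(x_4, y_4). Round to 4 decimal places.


Gradient descent on f(x,y) = 6*x^2 + 3*y^2.
Starting point: (-1.0523, -3.5898), alpha = 0.05
Step 1: grad_x = 2*6*-1.0523 = -12.6276, grad_y = 2*3*-3.5898 = -21.5388
  x_1 = -1.0523 - 0.05*-12.6276 = -0.4209
  y_1 = -3.5898 - 0.05*-21.5388 = -2.5129
Step 2: grad_x = 2*6*-0.4209 = -5.051, grad_y = 2*3*-2.5129 = -15.0772
  x_2 = -0.4209 - 0.05*-5.051 = -0.1684
  y_2 = -2.5129 - 0.05*-15.0772 = -1.759
Step 3: grad_x = 2*6*-0.1684 = -2.0204, grad_y = 2*3*-1.759 = -10.554
  x_3 = -0.1684 - 0.05*-2.0204 = -0.0673
  y_3 = -1.759 - 0.05*-10.554 = -1.2313
Step 4: grad_x = 2*6*-0.0673 = -0.8082, grad_y = 2*3*-1.2313 = -7.3878
  x_4 = -0.0673 - 0.05*-0.8082 = -0.0269
  y_4 = -1.2313 - 0.05*-7.3878 = -0.8619
f(-0.0269, -0.8619) = 6*(-0.0269)^2 + 3*(-0.8619)^2 = 2.233


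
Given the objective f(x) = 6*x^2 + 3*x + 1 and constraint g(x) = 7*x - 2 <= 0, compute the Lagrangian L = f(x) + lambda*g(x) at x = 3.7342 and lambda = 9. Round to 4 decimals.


Step 1: Evaluate f(x).
f(3.7342) = 6*3.7342^2 + 3*3.7342 + 1 = 95.8681
Step 2: Evaluate g(x).
g(3.7342) = 7*3.7342 - 2 = 24.1394
Step 3: Compute Lagrangian.
L = 95.8681 + 9*24.1394 = 313.1227


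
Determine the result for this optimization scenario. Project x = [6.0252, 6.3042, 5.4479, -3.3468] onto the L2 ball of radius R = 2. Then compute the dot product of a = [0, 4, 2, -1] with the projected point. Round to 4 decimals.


Step 1: Compute ||x|| (intermediates to 6 decimals).
||x|| = sqrt(6.0252^2 + 6.3042^2 + 5.4479^2 + (-3.3468)^2) = 10.813263
Step 2: Project.
Since ||x|| > R, scale = R/||x|| = 2/10.813263 = 0.184958, proj(x) = scale * x
proj(x) = [1.114409, 1.166012, 1.007633, -0.619017]
Step 3: Dot product.
a^T * proj(x) = 0*1.114409 + 4*1.166012 + 2*1.007633 - 1*(-0.619017) = 7.2983


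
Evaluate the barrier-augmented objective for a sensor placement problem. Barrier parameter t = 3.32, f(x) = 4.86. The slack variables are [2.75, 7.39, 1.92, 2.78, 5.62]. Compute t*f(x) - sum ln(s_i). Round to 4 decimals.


Step 1: Compute log-barrier.
ln values: [1.0116, 2.0001, 0.6523, 1.0225, 1.7263]
phi = -(1.0116 + 2.0001 + 0.6523 + 1.0225 + 1.7263) = -6.4128
Step 2: Compute augmented objective.
t*f(x) = 3.32*4.86 = 16.1352
Total = 16.1352 - 6.4128 = 9.7224


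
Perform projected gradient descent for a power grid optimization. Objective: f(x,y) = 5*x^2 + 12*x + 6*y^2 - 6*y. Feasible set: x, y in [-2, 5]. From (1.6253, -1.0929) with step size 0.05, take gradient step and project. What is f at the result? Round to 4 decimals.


Step 1: Compute gradient at (1.6253, -1.0929).
grad_x = 2*5*1.6253 + 12 = 28.253
grad_y = 2*6*-1.0929 - 6 = -19.1148
Step 2: Gradient step.
x_raw = 1.6253 - 0.05*28.253 = 0.2127
y_raw = -1.0929 - 0.05*-19.1148 = -0.1372
Step 3: Project onto [-2, 5].
x_proj = clip(0.2127) = 0.2127
y_proj = clip(-0.1372) = -0.1372
Step 4: Evaluate f.
f(0.2127, -0.1372) = 3.7137


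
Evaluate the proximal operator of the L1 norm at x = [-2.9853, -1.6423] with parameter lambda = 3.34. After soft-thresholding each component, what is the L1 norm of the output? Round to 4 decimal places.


Soft-thresholding with lambda = 3.34:
prox(-2.9853) = sign(-2.9853)*max(|-2.9853| - 3.34, 0) = 0.0
prox(-1.6423) = sign(-1.6423)*max(|-1.6423| - 3.34, 0) = 0.0
prox(x) = [0.0, 0.0]
||prox(x)||_1 = 0.0 + 0.0 = 0.0


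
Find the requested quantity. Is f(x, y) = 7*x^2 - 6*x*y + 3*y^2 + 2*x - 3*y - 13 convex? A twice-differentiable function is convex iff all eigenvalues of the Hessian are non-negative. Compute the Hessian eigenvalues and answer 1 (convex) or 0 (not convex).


The Hessian of f(x,y) = 7*x^2 - 6*x*y + 3*y^2 + 2*x - 3*y - 13 is:
H = [[14, -6], [-6, 6]]
Trace = 14 + 6 = 20
Determinant = 14*6 - (-6)^2 = 48
Discriminant = (20)^2 - 4*48 = 208.0
Eigenvalues: lambda_1 = 2.7889, lambda_2 = 17.2111
The function is convex.

1


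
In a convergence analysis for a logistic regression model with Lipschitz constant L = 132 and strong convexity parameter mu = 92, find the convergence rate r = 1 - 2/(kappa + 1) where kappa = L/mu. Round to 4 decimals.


Step 1: Compute the condition number.
kappa = L/mu = 132/92 = 1.4348
Step 2: Compute the convergence rate.
r = 1 - 2/(kappa + 1) = 1 - 2*mu/(L + mu) = (L - mu)/(L + mu) = 40/224 = 0.1786


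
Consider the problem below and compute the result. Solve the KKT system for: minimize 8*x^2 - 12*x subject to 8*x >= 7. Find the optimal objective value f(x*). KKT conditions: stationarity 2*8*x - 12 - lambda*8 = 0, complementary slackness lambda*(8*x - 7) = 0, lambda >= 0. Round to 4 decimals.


Step 1: Try lambda = 0 (constraint inactive).
x_unc = 12/(2*8) = 0.75
Check: 8*0.75 = 6.0 < 7 -- violated!
Step 2: Constraint must be active: 8*x = 7
x* = 7/8 = 0.875
lambda = (2*8*0.875 - 12)/8 = 0.25
Step 3: Compute optimal value.
f(x*) = 8*0.875^2 - 12*0.875 = -4.375


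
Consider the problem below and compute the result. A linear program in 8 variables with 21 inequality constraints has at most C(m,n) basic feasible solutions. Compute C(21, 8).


Each vertex corresponds to some choice of n active constraints out of m, so the number of vertices is at most C(m, n) = m! / (n!(m-n)!).
m = 21, n = 8
Numerator: 21 * 20 * 19 * 18 * 17 * 16 * 15 * 14
Denominator: 8! = 40320
C(21, 8) = 203490


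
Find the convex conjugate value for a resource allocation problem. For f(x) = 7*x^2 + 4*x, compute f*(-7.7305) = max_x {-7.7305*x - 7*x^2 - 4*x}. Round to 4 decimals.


f*(y) = sup_x {y*x - a*x^2 - b*x} = sup_x {(y-b)*x - a*x^2}
FOC: (y - b) - 2a*x = 0 => x* = (y - b)/(2a)
x* = (-7.7305 - 4)/(2*7) = -0.8379
f*(-7.7305) = (y-b)^2/(4a) = (-7.7305 - 4)^2/(4*7)
= 137.6046/28 = 4.9145


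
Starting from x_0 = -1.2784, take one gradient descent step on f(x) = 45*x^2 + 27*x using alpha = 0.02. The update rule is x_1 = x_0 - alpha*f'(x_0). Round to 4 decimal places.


We compute the gradient at x_0 and apply the update.
f'(x) = 90*x + 27
f'(-1.2784) = 90*-1.2784 + 27 = -88.056
x_1 = -1.2784 - 0.02*-88.056 = 0.4827


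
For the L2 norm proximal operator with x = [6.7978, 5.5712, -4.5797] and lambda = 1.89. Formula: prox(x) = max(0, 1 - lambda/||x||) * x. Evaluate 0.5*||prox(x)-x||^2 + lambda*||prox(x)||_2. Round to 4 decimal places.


Step 1: Compute ||x||.
||x|| = 9.9107
Step 2: Compute scaling factor.
scale = max(0, 1 - 1.89/9.9107) = 0.8093
Step 3: prox(x) = [5.5014, 4.5088, -3.7063]
||prox(x)|| = 8.0207
Step 4: Proximal objective.
0.5*||prox-x||^2 = 1.7861
lambda*||prox|| = 15.1591
Total = 16.9452


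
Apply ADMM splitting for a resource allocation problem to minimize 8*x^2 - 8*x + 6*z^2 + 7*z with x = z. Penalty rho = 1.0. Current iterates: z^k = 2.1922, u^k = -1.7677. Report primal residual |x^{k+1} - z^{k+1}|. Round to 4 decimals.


ADMM iteration with rho = 1.0, z^k = 2.1922, u^k = -1.7677
Step 1: x-update.
Minimize 8*x^2 - 8*x + (1.0/2)*(x - 2.1922 - 1.7677)^2
FOC: (2*8 + 1.0)*x = 8 + 1.0*(2.1922 + 1.7677)
x^{k+1} = 0.7035
Step 2: z-update.
Minimize 6*z^2 + 7*z + (1.0/2)*(0.7035 - z - 1.7677)^2
FOC: (2*6 + 1.0)*z = -7 + 1.0*(0.7035 - 1.7677)
z^{k+1} = -0.6203
Step 3: u-update.
u^{k+1} = -1.7677 + 0.7035 + 0.6203 = -0.4439
Step 4: Primal residual = |0.7035 + 0.6203| = 1.3238
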